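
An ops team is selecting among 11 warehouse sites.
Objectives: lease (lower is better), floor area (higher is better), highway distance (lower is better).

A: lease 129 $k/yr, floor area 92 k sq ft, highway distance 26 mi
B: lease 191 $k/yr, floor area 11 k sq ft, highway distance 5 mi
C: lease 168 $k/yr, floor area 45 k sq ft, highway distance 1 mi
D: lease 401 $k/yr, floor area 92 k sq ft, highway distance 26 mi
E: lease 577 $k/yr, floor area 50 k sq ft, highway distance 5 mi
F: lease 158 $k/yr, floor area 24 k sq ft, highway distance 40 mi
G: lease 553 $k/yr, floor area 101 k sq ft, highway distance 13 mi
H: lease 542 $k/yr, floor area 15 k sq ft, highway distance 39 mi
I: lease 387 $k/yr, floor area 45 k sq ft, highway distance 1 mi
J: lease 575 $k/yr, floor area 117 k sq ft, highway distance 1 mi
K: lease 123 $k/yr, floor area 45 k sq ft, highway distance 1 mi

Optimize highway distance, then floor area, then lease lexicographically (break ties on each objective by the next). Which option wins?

First minimize highway distance: best is 1, kept {C, I, J, K}.
Then maximize floor area: best is 117, kept {J}.

J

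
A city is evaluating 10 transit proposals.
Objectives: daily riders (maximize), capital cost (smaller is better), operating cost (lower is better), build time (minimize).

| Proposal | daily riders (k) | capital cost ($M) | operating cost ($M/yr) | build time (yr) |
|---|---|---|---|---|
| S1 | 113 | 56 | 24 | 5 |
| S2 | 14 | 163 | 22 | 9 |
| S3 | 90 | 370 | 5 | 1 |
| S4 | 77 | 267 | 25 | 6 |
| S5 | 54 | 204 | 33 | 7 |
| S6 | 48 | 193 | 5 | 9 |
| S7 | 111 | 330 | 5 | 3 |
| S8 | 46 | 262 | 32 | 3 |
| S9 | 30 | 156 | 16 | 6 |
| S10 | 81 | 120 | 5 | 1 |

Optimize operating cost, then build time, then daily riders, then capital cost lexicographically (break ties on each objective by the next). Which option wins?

S3

First minimize operating cost: best is 5, kept {S3, S6, S7, S10}.
Then minimize build time: best is 1, kept {S3, S10}.
Then maximize daily riders: best is 90, kept {S3}.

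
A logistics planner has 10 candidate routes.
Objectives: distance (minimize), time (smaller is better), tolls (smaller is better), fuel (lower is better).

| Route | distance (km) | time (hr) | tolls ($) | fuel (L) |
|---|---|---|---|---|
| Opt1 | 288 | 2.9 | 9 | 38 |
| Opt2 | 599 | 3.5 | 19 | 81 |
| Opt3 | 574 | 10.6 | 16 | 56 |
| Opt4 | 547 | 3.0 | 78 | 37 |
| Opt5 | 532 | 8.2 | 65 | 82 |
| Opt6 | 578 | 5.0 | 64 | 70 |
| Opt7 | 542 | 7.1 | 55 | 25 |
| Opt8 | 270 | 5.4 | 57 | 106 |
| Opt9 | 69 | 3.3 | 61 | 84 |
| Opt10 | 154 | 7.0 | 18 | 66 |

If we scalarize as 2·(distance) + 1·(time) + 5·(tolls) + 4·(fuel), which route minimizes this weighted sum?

Opt1: 2·288 + 1·2.9 + 5·9 + 4·38 = 775.9
Opt2: 2·599 + 1·3.5 + 5·19 + 4·81 = 1620.5
Opt3: 2·574 + 1·10.6 + 5·16 + 4·56 = 1462.6
Opt4: 2·547 + 1·3.0 + 5·78 + 4·37 = 1635.0
Opt5: 2·532 + 1·8.2 + 5·65 + 4·82 = 1725.2
Opt6: 2·578 + 1·5.0 + 5·64 + 4·70 = 1761.0
Opt7: 2·542 + 1·7.1 + 5·55 + 4·25 = 1466.1
Opt8: 2·270 + 1·5.4 + 5·57 + 4·106 = 1254.4
Opt9: 2·69 + 1·3.3 + 5·61 + 4·84 = 782.3
Opt10: 2·154 + 1·7.0 + 5·18 + 4·66 = 669.0
Lowest: Opt10 at 669.0.

Opt10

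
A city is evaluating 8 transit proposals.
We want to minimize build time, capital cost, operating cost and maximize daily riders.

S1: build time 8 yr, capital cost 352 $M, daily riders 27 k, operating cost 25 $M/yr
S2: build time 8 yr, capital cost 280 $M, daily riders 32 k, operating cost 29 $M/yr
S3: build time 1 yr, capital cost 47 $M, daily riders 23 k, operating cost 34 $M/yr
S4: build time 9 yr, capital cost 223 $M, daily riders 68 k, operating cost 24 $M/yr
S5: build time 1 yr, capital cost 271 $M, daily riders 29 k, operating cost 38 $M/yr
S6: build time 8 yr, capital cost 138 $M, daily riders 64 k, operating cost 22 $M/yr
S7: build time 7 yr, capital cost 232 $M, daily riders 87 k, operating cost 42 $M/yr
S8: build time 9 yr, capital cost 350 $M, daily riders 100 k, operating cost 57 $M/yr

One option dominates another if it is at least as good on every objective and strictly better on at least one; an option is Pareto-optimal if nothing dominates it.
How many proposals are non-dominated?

6

S1: dominated by S6 (build time 8≤8, capital cost 138≤352, daily riders 64≥27, operating cost 22≤25).
S2: dominated by S6 (build time 8≤8, capital cost 138≤280, daily riders 64≥32, operating cost 22≤29).
S3: not dominated (best capital cost).
S4: not dominated.
S5: not dominated.
S6: not dominated (best operating cost).
S7: not dominated.
S8: not dominated (best daily riders).
Pareto-optimal: S3, S4, S5, S6, S7, S8 → 6.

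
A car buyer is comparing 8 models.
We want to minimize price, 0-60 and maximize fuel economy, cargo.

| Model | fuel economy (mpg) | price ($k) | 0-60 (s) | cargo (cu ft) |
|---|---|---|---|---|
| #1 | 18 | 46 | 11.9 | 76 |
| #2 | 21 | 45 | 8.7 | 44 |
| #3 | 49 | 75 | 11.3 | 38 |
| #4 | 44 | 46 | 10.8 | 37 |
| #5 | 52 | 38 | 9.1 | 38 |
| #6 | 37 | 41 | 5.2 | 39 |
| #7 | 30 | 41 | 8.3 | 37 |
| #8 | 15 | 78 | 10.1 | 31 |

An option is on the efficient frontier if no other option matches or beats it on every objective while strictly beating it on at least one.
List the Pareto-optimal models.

#1: not dominated (best cargo).
#2: not dominated.
#3: dominated by #5 (fuel economy 52≥49, price 38≤75, 0-60 9.1≤11.3, cargo 38≥38).
#4: dominated by #5 (fuel economy 52≥44, price 38≤46, 0-60 9.1≤10.8, cargo 38≥37).
#5: not dominated (best fuel economy).
#6: not dominated (best 0-60).
#7: dominated by #6 (fuel economy 37≥30, price 41≤41, 0-60 5.2≤8.3, cargo 39≥37).
#8: dominated by #2 (fuel economy 21≥15, price 45≤78, 0-60 8.7≤10.1, cargo 44≥31).

#1, #2, #5, #6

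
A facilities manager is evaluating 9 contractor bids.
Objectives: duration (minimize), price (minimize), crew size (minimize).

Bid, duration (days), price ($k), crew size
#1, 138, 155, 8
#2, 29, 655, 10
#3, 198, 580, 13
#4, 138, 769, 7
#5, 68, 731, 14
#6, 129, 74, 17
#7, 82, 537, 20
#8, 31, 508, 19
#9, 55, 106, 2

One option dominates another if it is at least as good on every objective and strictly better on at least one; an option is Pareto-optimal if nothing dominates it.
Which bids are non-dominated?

#2, #6, #8, #9

#1: dominated by #9 (duration 55≤138, price 106≤155, crew size 2≤8).
#2: not dominated (best duration).
#3: dominated by #1 (duration 138≤198, price 155≤580, crew size 8≤13).
#4: dominated by #9 (duration 55≤138, price 106≤769, crew size 2≤7).
#5: dominated by #2 (duration 29≤68, price 655≤731, crew size 10≤14).
#6: not dominated (best price).
#7: dominated by #8 (duration 31≤82, price 508≤537, crew size 19≤20).
#8: not dominated.
#9: not dominated (best crew size).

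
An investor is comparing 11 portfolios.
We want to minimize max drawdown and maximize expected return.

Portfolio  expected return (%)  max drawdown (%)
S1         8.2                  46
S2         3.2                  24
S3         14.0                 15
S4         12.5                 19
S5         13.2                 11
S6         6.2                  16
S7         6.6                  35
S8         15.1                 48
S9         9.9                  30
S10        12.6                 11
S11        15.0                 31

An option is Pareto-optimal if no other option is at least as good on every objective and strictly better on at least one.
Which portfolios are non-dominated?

S3, S5, S8, S11

S1: dominated by S3 (expected return 14.0≥8.2, max drawdown 15≤46).
S2: dominated by S3 (expected return 14.0≥3.2, max drawdown 15≤24).
S3: not dominated.
S4: dominated by S3 (expected return 14.0≥12.5, max drawdown 15≤19).
S5: not dominated.
S6: dominated by S3 (expected return 14.0≥6.2, max drawdown 15≤16).
S7: dominated by S3 (expected return 14.0≥6.6, max drawdown 15≤35).
S8: not dominated (best expected return).
S9: dominated by S3 (expected return 14.0≥9.9, max drawdown 15≤30).
S10: dominated by S5 (expected return 13.2≥12.6, max drawdown 11≤11).
S11: not dominated.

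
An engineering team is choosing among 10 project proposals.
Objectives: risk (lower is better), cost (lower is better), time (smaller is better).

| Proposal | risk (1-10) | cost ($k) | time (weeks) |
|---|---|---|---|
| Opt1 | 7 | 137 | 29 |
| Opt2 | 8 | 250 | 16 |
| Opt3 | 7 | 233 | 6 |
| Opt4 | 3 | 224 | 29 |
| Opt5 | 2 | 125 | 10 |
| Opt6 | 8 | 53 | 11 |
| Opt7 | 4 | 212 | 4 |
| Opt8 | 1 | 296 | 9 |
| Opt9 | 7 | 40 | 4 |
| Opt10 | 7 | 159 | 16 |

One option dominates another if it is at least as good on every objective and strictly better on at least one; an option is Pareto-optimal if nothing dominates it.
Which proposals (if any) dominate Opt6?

Opt9: risk 7≤8, cost 40≤53, time 4≤11 — dominates Opt6.
Others (Opt1, Opt2, Opt3, Opt4, Opt5, Opt7, Opt8, Opt10) are each worse than Opt6 on at least one objective.

Opt9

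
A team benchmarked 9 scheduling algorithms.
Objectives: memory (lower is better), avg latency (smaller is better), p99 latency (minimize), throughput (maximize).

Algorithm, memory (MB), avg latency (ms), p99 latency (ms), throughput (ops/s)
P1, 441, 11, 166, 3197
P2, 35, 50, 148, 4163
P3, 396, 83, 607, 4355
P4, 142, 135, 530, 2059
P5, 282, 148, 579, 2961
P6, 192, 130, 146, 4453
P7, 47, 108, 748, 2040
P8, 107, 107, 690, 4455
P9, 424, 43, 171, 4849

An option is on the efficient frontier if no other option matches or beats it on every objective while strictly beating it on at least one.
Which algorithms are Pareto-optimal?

P1: not dominated (best avg latency).
P2: not dominated (best memory).
P3: not dominated.
P4: dominated by P2 (memory 35≤142, avg latency 50≤135, p99 latency 148≤530, throughput 4163≥2059).
P5: dominated by P2 (memory 35≤282, avg latency 50≤148, p99 latency 148≤579, throughput 4163≥2961).
P6: not dominated (best p99 latency).
P7: dominated by P2 (memory 35≤47, avg latency 50≤108, p99 latency 148≤748, throughput 4163≥2040).
P8: not dominated.
P9: not dominated (best throughput).

P1, P2, P3, P6, P8, P9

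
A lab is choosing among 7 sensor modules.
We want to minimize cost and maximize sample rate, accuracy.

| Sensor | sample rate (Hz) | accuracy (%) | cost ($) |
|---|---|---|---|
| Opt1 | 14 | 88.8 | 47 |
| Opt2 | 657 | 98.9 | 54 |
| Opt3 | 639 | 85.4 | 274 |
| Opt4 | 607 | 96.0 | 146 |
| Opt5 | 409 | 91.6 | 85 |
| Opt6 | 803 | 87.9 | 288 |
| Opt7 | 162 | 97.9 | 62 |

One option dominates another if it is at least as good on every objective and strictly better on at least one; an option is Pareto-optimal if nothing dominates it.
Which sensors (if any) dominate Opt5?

Opt2

Opt2: sample rate 657≥409, accuracy 98.9≥91.6, cost 54≤85 — dominates Opt5.
Others (Opt1, Opt3, Opt4, Opt6, Opt7) are each worse than Opt5 on at least one objective.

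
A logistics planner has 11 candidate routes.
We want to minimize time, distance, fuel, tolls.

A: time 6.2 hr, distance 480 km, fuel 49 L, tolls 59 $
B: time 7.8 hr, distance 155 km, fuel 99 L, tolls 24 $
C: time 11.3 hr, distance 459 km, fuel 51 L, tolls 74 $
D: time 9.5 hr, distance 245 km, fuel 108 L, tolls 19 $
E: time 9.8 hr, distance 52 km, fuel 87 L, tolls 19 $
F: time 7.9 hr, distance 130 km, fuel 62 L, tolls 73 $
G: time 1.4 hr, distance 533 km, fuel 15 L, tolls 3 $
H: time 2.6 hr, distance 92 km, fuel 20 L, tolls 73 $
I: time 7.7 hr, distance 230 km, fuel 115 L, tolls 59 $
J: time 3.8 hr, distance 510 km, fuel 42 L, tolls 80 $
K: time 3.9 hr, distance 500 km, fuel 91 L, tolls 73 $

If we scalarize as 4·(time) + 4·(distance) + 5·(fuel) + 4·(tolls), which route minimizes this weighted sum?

A: 4·6.2 + 4·480 + 5·49 + 4·59 = 2425.8
B: 4·7.8 + 4·155 + 5·99 + 4·24 = 1242.2
C: 4·11.3 + 4·459 + 5·51 + 4·74 = 2432.2
D: 4·9.5 + 4·245 + 5·108 + 4·19 = 1634.0
E: 4·9.8 + 4·52 + 5·87 + 4·19 = 758.2
F: 4·7.9 + 4·130 + 5·62 + 4·73 = 1153.6
G: 4·1.4 + 4·533 + 5·15 + 4·3 = 2224.6
H: 4·2.6 + 4·92 + 5·20 + 4·73 = 770.4
I: 4·7.7 + 4·230 + 5·115 + 4·59 = 1761.8
J: 4·3.8 + 4·510 + 5·42 + 4·80 = 2585.2
K: 4·3.9 + 4·500 + 5·91 + 4·73 = 2762.6
Lowest: E at 758.2.

E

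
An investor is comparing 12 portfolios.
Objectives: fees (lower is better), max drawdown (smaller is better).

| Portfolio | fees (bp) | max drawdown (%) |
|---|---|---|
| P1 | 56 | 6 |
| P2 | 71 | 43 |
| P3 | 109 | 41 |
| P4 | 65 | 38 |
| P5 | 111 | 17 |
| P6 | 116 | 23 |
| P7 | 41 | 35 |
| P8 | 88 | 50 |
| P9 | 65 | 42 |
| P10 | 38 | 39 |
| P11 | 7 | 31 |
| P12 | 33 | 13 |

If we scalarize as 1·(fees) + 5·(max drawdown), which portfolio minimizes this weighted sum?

P1

P1: 1·56 + 5·6 = 86
P2: 1·71 + 5·43 = 286
P3: 1·109 + 5·41 = 314
P4: 1·65 + 5·38 = 255
P5: 1·111 + 5·17 = 196
P6: 1·116 + 5·23 = 231
P7: 1·41 + 5·35 = 216
P8: 1·88 + 5·50 = 338
P9: 1·65 + 5·42 = 275
P10: 1·38 + 5·39 = 233
P11: 1·7 + 5·31 = 162
P12: 1·33 + 5·13 = 98
Lowest: P1 at 86.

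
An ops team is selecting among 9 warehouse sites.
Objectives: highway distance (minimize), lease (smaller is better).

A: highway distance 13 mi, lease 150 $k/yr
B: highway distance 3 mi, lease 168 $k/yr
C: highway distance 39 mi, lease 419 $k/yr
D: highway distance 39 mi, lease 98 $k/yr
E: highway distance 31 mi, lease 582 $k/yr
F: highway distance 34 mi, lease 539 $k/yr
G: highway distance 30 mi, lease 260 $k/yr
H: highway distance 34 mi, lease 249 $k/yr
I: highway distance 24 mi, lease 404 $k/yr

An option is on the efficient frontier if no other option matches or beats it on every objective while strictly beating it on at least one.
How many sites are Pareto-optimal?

A: not dominated.
B: not dominated (best highway distance).
C: dominated by A (highway distance 13≤39, lease 150≤419).
D: not dominated (best lease).
E: dominated by A (highway distance 13≤31, lease 150≤582).
F: dominated by A (highway distance 13≤34, lease 150≤539).
G: dominated by A (highway distance 13≤30, lease 150≤260).
H: dominated by A (highway distance 13≤34, lease 150≤249).
I: dominated by A (highway distance 13≤24, lease 150≤404).
Pareto-optimal: A, B, D → 3.

3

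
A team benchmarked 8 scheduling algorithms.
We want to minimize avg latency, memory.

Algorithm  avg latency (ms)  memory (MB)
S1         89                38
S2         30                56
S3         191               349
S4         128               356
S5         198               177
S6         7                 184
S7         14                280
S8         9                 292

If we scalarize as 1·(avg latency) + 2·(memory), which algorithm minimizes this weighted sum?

S2

S1: 1·89 + 2·38 = 165
S2: 1·30 + 2·56 = 142
S3: 1·191 + 2·349 = 889
S4: 1·128 + 2·356 = 840
S5: 1·198 + 2·177 = 552
S6: 1·7 + 2·184 = 375
S7: 1·14 + 2·280 = 574
S8: 1·9 + 2·292 = 593
Lowest: S2 at 142.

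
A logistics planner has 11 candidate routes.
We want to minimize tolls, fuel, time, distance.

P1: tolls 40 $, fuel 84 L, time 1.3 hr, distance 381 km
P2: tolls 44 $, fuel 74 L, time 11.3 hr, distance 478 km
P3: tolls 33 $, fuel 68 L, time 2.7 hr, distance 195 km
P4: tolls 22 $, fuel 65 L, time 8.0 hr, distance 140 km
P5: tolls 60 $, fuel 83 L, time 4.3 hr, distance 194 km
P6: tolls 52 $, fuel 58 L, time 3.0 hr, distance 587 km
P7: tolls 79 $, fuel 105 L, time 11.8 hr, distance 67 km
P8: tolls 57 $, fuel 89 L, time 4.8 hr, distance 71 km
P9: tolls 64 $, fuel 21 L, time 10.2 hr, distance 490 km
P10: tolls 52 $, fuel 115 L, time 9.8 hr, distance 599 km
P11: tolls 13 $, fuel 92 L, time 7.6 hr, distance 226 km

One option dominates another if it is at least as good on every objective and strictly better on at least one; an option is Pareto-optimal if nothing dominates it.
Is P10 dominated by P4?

Yes

P4 vs P10: tolls 22≤52, fuel 65≤115, time 8.0≤9.8, distance 140≤599 — P4 is at least as good on every objective with at least one strict improvement.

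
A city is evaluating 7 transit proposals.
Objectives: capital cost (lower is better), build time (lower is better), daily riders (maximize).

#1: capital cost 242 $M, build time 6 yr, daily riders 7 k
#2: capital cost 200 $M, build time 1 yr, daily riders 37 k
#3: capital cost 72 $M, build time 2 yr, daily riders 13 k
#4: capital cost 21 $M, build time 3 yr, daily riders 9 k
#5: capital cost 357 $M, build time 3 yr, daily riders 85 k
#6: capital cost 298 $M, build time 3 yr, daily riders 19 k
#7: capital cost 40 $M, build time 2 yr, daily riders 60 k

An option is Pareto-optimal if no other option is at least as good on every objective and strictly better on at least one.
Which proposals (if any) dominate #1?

#2, #3, #4, #7

#2: capital cost 200≤242, build time 1≤6, daily riders 37≥7 — dominates #1.
#3: capital cost 72≤242, build time 2≤6, daily riders 13≥7 — dominates #1.
#4: capital cost 21≤242, build time 3≤6, daily riders 9≥7 — dominates #1.
#7: capital cost 40≤242, build time 2≤6, daily riders 60≥7 — dominates #1.
Others (#5, #6) are each worse than #1 on at least one objective.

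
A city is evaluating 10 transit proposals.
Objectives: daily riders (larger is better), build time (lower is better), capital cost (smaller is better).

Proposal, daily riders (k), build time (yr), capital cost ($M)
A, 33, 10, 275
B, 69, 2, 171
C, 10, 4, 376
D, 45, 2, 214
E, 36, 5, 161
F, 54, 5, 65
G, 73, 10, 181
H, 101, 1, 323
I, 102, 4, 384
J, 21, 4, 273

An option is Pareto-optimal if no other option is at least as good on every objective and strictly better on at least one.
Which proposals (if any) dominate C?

B: daily riders 69≥10, build time 2≤4, capital cost 171≤376 — dominates C.
D: daily riders 45≥10, build time 2≤4, capital cost 214≤376 — dominates C.
H: daily riders 101≥10, build time 1≤4, capital cost 323≤376 — dominates C.
J: daily riders 21≥10, build time 4≤4, capital cost 273≤376 — dominates C.
Others (A, E, F, G, I) are each worse than C on at least one objective.

B, D, H, J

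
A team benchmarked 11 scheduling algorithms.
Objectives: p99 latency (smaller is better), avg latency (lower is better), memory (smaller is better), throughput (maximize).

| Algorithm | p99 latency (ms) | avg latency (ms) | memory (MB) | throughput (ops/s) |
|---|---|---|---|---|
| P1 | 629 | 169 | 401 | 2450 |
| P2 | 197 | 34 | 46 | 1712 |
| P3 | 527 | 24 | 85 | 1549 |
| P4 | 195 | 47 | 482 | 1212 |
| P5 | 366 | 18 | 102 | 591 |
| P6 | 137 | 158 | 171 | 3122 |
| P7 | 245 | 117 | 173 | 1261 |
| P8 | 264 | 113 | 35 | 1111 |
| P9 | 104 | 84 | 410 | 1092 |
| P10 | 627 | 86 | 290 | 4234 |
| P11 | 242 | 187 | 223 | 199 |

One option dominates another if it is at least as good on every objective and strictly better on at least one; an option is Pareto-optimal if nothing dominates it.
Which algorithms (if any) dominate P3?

none

P1: worse on p99 latency (629 vs 527).
P2: worse on avg latency (34 vs 24).
P4: worse on avg latency (47 vs 24).
P5: worse on memory (102 vs 85).
P6: worse on avg latency (158 vs 24).
P7: worse on avg latency (117 vs 24).
P8: worse on avg latency (113 vs 24).
P9: worse on avg latency (84 vs 24).
P10: worse on p99 latency (627 vs 527).
P11: worse on avg latency (187 vs 24).
No option dominates P3.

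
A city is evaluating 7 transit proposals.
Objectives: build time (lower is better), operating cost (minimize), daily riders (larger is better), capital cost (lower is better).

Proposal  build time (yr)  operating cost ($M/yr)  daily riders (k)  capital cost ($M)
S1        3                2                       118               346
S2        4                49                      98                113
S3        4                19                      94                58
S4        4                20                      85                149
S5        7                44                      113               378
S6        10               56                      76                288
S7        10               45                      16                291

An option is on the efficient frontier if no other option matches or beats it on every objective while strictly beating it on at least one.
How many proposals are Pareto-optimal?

3

S1: not dominated (best build time).
S2: not dominated.
S3: not dominated (best capital cost).
S4: dominated by S3 (build time 4≤4, operating cost 19≤20, daily riders 94≥85, capital cost 58≤149).
S5: dominated by S1 (build time 3≤7, operating cost 2≤44, daily riders 118≥113, capital cost 346≤378).
S6: dominated by S2 (build time 4≤10, operating cost 49≤56, daily riders 98≥76, capital cost 113≤288).
S7: dominated by S3 (build time 4≤10, operating cost 19≤45, daily riders 94≥16, capital cost 58≤291).
Pareto-optimal: S1, S2, S3 → 3.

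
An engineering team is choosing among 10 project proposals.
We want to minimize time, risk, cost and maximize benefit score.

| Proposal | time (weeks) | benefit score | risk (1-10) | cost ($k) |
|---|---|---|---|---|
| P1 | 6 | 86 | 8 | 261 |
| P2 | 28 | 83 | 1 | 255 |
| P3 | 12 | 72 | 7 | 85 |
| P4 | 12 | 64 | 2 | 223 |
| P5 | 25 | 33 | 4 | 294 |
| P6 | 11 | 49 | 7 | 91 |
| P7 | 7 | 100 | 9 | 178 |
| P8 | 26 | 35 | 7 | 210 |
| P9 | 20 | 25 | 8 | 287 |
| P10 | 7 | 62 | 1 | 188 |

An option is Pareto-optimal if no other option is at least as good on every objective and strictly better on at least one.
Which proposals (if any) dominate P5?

P4: time 12≤25, benefit score 64≥33, risk 2≤4, cost 223≤294 — dominates P5.
P10: time 7≤25, benefit score 62≥33, risk 1≤4, cost 188≤294 — dominates P5.
Others (P1, P2, P3, P6, P7, P8, P9) are each worse than P5 on at least one objective.

P4, P10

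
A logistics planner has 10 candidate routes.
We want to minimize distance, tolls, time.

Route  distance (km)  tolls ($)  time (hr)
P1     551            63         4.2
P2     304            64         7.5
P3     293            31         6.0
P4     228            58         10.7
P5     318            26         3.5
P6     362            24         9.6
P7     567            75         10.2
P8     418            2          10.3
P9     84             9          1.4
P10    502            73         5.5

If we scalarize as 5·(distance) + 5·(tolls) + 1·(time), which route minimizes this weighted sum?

P9

P1: 5·551 + 5·63 + 1·4.2 = 3074.2
P2: 5·304 + 5·64 + 1·7.5 = 1847.5
P3: 5·293 + 5·31 + 1·6.0 = 1626.0
P4: 5·228 + 5·58 + 1·10.7 = 1440.7
P5: 5·318 + 5·26 + 1·3.5 = 1723.5
P6: 5·362 + 5·24 + 1·9.6 = 1939.6
P7: 5·567 + 5·75 + 1·10.2 = 3220.2
P8: 5·418 + 5·2 + 1·10.3 = 2110.3
P9: 5·84 + 5·9 + 1·1.4 = 466.4
P10: 5·502 + 5·73 + 1·5.5 = 2880.5
Lowest: P9 at 466.4.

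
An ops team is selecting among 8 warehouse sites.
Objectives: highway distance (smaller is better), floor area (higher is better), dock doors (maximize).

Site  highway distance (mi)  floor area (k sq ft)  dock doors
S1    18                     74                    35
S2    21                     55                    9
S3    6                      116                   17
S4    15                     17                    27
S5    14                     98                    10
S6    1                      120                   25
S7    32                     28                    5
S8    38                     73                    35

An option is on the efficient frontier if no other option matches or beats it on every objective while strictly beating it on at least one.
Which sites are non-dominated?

S1, S4, S6

S1: not dominated.
S2: dominated by S1 (highway distance 18≤21, floor area 74≥55, dock doors 35≥9).
S3: dominated by S6 (highway distance 1≤6, floor area 120≥116, dock doors 25≥17).
S4: not dominated.
S5: dominated by S3 (highway distance 6≤14, floor area 116≥98, dock doors 17≥10).
S6: not dominated (best highway distance).
S7: dominated by S1 (highway distance 18≤32, floor area 74≥28, dock doors 35≥5).
S8: dominated by S1 (highway distance 18≤38, floor area 74≥73, dock doors 35≥35).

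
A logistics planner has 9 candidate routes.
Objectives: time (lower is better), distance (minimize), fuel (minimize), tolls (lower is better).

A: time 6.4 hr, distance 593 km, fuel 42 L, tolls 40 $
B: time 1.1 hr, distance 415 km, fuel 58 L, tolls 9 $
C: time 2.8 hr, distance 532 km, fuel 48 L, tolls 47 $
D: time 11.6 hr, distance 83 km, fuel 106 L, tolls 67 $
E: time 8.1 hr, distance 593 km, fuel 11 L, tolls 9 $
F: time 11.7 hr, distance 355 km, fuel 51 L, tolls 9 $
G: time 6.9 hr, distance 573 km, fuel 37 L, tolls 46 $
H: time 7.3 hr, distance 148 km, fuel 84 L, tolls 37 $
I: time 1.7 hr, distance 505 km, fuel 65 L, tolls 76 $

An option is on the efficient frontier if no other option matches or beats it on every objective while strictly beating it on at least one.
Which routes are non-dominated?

A: not dominated.
B: not dominated (best time).
C: not dominated.
D: not dominated (best distance).
E: not dominated (best fuel).
F: not dominated.
G: not dominated.
H: not dominated.
I: dominated by B (time 1.1≤1.7, distance 415≤505, fuel 58≤65, tolls 9≤76).

A, B, C, D, E, F, G, H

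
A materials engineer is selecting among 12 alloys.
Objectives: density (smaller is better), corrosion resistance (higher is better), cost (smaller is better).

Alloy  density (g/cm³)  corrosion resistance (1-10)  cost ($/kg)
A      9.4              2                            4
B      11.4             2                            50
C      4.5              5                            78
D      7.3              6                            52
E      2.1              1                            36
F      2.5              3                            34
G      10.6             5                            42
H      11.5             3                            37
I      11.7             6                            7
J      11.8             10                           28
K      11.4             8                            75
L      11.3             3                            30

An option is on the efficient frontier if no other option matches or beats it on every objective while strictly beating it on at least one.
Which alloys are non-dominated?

A: not dominated (best cost).
B: dominated by A (density 9.4≤11.4, corrosion resistance 2≥2, cost 4≤50).
C: not dominated.
D: not dominated.
E: not dominated (best density).
F: not dominated.
G: not dominated.
H: dominated by F (density 2.5≤11.5, corrosion resistance 3≥3, cost 34≤37).
I: not dominated.
J: not dominated (best corrosion resistance).
K: not dominated.
L: not dominated.

A, C, D, E, F, G, I, J, K, L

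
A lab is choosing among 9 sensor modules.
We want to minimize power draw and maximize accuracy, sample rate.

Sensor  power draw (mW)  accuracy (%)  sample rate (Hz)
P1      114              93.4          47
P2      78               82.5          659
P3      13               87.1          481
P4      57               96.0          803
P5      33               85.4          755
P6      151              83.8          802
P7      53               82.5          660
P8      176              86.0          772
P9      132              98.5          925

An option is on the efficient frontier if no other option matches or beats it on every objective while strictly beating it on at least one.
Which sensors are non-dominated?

P3, P4, P5, P9

P1: dominated by P4 (power draw 57≤114, accuracy 96.0≥93.4, sample rate 803≥47).
P2: dominated by P4 (power draw 57≤78, accuracy 96.0≥82.5, sample rate 803≥659).
P3: not dominated (best power draw).
P4: not dominated.
P5: not dominated.
P6: dominated by P4 (power draw 57≤151, accuracy 96.0≥83.8, sample rate 803≥802).
P7: dominated by P5 (power draw 33≤53, accuracy 85.4≥82.5, sample rate 755≥660).
P8: dominated by P4 (power draw 57≤176, accuracy 96.0≥86.0, sample rate 803≥772).
P9: not dominated (best accuracy).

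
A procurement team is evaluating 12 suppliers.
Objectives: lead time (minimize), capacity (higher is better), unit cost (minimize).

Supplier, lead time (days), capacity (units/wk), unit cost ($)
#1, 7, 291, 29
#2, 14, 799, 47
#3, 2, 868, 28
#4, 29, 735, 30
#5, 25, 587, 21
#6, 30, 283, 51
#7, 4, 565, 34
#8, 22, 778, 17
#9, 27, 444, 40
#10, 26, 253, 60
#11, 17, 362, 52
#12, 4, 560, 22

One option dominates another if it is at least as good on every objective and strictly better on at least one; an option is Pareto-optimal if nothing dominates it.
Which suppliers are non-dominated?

#3, #8, #12

#1: dominated by #3 (lead time 2≤7, capacity 868≥291, unit cost 28≤29).
#2: dominated by #3 (lead time 2≤14, capacity 868≥799, unit cost 28≤47).
#3: not dominated (best lead time).
#4: dominated by #3 (lead time 2≤29, capacity 868≥735, unit cost 28≤30).
#5: dominated by #8 (lead time 22≤25, capacity 778≥587, unit cost 17≤21).
#6: dominated by #1 (lead time 7≤30, capacity 291≥283, unit cost 29≤51).
#7: dominated by #3 (lead time 2≤4, capacity 868≥565, unit cost 28≤34).
#8: not dominated (best unit cost).
#9: dominated by #3 (lead time 2≤27, capacity 868≥444, unit cost 28≤40).
#10: dominated by #1 (lead time 7≤26, capacity 291≥253, unit cost 29≤60).
#11: dominated by #2 (lead time 14≤17, capacity 799≥362, unit cost 47≤52).
#12: not dominated.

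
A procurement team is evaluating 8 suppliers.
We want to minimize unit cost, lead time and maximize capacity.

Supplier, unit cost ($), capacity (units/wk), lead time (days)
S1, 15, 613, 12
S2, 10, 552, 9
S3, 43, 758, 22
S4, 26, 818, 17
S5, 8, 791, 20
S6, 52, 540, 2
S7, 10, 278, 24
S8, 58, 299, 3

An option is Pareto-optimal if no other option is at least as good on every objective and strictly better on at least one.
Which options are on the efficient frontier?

S1: not dominated.
S2: not dominated.
S3: dominated by S4 (unit cost 26≤43, capacity 818≥758, lead time 17≤22).
S4: not dominated (best capacity).
S5: not dominated (best unit cost).
S6: not dominated (best lead time).
S7: dominated by S2 (unit cost 10≤10, capacity 552≥278, lead time 9≤24).
S8: dominated by S6 (unit cost 52≤58, capacity 540≥299, lead time 2≤3).

S1, S2, S4, S5, S6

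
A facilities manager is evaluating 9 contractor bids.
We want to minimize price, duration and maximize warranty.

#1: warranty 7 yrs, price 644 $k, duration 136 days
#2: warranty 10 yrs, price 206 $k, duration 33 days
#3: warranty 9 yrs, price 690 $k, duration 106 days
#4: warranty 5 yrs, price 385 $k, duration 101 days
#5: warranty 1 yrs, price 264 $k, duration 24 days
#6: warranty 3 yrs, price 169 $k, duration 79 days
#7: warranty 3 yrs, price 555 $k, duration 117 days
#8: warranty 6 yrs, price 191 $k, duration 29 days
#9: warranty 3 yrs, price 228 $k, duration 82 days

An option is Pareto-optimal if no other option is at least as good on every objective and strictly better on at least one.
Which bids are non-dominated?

#2, #5, #6, #8

#1: dominated by #2 (warranty 10≥7, price 206≤644, duration 33≤136).
#2: not dominated (best warranty).
#3: dominated by #2 (warranty 10≥9, price 206≤690, duration 33≤106).
#4: dominated by #2 (warranty 10≥5, price 206≤385, duration 33≤101).
#5: not dominated (best duration).
#6: not dominated (best price).
#7: dominated by #2 (warranty 10≥3, price 206≤555, duration 33≤117).
#8: not dominated.
#9: dominated by #2 (warranty 10≥3, price 206≤228, duration 33≤82).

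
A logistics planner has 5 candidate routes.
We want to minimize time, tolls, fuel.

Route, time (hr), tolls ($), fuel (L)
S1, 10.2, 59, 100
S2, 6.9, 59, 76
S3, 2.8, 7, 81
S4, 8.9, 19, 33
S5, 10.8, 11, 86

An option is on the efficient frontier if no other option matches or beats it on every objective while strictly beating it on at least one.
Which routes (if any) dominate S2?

S1: worse on time (10.2 vs 6.9).
S3: worse on fuel (81 vs 76).
S4: worse on time (8.9 vs 6.9).
S5: worse on time (10.8 vs 6.9).
No option dominates S2.

none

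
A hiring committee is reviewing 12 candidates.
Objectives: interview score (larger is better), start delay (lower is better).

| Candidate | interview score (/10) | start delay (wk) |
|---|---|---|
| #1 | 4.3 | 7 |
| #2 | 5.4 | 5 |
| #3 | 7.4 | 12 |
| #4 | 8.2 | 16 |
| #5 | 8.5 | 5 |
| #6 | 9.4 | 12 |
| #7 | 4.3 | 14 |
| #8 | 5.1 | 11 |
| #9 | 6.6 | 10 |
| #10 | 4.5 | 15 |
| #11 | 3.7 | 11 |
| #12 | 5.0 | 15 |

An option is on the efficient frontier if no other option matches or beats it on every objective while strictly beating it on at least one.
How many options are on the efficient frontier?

2

#1: dominated by #2 (interview score 5.4≥4.3, start delay 5≤7).
#2: dominated by #5 (interview score 8.5≥5.4, start delay 5≤5).
#3: dominated by #5 (interview score 8.5≥7.4, start delay 5≤12).
#4: dominated by #5 (interview score 8.5≥8.2, start delay 5≤16).
#5: not dominated.
#6: not dominated (best interview score).
#7: dominated by #1 (interview score 4.3≥4.3, start delay 7≤14).
#8: dominated by #2 (interview score 5.4≥5.1, start delay 5≤11).
#9: dominated by #5 (interview score 8.5≥6.6, start delay 5≤10).
#10: dominated by #2 (interview score 5.4≥4.5, start delay 5≤15).
#11: dominated by #1 (interview score 4.3≥3.7, start delay 7≤11).
#12: dominated by #2 (interview score 5.4≥5.0, start delay 5≤15).
Pareto-optimal: #5, #6 → 2.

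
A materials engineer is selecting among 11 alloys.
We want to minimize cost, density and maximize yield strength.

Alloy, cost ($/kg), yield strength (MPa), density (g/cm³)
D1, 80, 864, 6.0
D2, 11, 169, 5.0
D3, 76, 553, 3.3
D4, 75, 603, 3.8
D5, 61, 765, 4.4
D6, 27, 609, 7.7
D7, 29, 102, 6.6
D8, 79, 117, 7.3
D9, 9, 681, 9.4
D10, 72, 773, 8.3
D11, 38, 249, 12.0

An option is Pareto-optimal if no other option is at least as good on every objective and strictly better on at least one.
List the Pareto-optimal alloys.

D1, D2, D3, D4, D5, D6, D9, D10

D1: not dominated (best yield strength).
D2: not dominated.
D3: not dominated (best density).
D4: not dominated.
D5: not dominated.
D6: not dominated.
D7: dominated by D2 (cost 11≤29, yield strength 169≥102, density 5.0≤6.6).
D8: dominated by D2 (cost 11≤79, yield strength 169≥117, density 5.0≤7.3).
D9: not dominated (best cost).
D10: not dominated.
D11: dominated by D6 (cost 27≤38, yield strength 609≥249, density 7.7≤12.0).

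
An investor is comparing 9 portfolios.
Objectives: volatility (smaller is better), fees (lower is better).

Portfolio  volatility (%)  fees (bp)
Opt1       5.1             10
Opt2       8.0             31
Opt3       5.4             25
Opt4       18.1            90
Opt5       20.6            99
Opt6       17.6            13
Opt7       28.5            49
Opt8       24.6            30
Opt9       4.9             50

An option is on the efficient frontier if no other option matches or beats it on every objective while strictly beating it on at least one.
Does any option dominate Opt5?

Opt1 vs Opt5: volatility 5.1≤20.6, fees 10≤99 — Opt1 is at least as good on every objective and strictly better on at least one, so Opt1 dominates Opt5.

Yes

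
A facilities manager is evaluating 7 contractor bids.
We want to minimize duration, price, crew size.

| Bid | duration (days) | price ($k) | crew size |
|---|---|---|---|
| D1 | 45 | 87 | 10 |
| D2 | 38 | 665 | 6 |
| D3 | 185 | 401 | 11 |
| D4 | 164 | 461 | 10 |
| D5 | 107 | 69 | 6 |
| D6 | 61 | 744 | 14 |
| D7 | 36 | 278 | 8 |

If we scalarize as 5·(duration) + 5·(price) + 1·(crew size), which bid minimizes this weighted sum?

D1: 5·45 + 5·87 + 1·10 = 670
D2: 5·38 + 5·665 + 1·6 = 3521
D3: 5·185 + 5·401 + 1·11 = 2941
D4: 5·164 + 5·461 + 1·10 = 3135
D5: 5·107 + 5·69 + 1·6 = 886
D6: 5·61 + 5·744 + 1·14 = 4039
D7: 5·36 + 5·278 + 1·8 = 1578
Lowest: D1 at 670.

D1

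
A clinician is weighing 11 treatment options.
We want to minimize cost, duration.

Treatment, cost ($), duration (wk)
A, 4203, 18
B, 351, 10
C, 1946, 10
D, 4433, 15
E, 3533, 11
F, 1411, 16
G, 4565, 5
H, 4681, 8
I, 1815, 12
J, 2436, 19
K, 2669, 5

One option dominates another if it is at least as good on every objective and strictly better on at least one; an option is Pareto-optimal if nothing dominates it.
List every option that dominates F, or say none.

B: cost 351≤1411, duration 10≤16 — dominates F.
Others (A, C, D, E, G, H, I, J, K) are each worse than F on at least one objective.

B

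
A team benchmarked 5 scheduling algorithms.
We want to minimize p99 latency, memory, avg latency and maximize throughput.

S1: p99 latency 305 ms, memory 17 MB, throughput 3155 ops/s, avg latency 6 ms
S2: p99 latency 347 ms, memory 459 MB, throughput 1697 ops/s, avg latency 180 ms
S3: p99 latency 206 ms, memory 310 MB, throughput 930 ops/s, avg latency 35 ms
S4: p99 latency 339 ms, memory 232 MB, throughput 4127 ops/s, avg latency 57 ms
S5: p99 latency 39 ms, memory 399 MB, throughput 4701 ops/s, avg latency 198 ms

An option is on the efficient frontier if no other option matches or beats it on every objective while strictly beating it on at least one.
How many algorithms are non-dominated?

4

S1: not dominated (best memory).
S2: dominated by S1 (p99 latency 305≤347, memory 17≤459, throughput 3155≥1697, avg latency 6≤180).
S3: not dominated.
S4: not dominated.
S5: not dominated (best p99 latency).
Pareto-optimal: S1, S3, S4, S5 → 4.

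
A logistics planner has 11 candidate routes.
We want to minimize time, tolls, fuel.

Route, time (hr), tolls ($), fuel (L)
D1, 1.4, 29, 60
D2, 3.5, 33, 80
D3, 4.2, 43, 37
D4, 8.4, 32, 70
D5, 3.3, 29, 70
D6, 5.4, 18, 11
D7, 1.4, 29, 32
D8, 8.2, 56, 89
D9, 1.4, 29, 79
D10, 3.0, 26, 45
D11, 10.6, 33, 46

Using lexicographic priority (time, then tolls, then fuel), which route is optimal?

D7

First minimize time: best is 1.4, kept {D1, D7, D9}.
Then minimize tolls: best is 29, kept {D1, D7, D9}.
Then minimize fuel: best is 32, kept {D7}.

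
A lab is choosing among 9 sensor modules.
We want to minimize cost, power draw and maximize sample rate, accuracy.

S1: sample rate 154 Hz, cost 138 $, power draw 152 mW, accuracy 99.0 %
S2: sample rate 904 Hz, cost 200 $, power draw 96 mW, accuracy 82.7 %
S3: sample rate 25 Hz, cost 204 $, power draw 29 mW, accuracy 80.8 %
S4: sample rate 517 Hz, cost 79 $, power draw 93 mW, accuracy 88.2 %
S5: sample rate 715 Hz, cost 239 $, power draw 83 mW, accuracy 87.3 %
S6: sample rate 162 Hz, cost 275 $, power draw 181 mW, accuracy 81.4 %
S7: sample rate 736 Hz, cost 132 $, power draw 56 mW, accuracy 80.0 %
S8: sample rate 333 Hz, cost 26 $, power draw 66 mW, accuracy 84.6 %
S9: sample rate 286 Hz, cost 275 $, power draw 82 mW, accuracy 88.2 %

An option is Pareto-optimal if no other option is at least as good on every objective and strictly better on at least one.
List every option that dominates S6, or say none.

S2, S4, S5, S8, S9

S2: sample rate 904≥162, cost 200≤275, power draw 96≤181, accuracy 82.7≥81.4 — dominates S6.
S4: sample rate 517≥162, cost 79≤275, power draw 93≤181, accuracy 88.2≥81.4 — dominates S6.
S5: sample rate 715≥162, cost 239≤275, power draw 83≤181, accuracy 87.3≥81.4 — dominates S6.
S8: sample rate 333≥162, cost 26≤275, power draw 66≤181, accuracy 84.6≥81.4 — dominates S6.
S9: sample rate 286≥162, cost 275≤275, power draw 82≤181, accuracy 88.2≥81.4 — dominates S6.
Others (S1, S3, S7) are each worse than S6 on at least one objective.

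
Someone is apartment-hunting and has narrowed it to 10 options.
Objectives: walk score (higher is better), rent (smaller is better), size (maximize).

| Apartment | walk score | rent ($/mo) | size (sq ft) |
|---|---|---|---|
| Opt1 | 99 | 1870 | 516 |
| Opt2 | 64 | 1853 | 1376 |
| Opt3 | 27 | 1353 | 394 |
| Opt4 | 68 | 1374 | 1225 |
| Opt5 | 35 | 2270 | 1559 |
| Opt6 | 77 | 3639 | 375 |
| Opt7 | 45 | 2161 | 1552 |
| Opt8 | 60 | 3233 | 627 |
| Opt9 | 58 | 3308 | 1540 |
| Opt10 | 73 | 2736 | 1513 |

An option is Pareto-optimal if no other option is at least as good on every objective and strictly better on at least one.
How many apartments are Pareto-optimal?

8

Opt1: not dominated (best walk score).
Opt2: not dominated.
Opt3: not dominated (best rent).
Opt4: not dominated.
Opt5: not dominated (best size).
Opt6: dominated by Opt1 (walk score 99≥77, rent 1870≤3639, size 516≥375).
Opt7: not dominated.
Opt8: dominated by Opt2 (walk score 64≥60, rent 1853≤3233, size 1376≥627).
Opt9: not dominated.
Opt10: not dominated.
Pareto-optimal: Opt1, Opt2, Opt3, Opt4, Opt5, Opt7, Opt9, Opt10 → 8.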